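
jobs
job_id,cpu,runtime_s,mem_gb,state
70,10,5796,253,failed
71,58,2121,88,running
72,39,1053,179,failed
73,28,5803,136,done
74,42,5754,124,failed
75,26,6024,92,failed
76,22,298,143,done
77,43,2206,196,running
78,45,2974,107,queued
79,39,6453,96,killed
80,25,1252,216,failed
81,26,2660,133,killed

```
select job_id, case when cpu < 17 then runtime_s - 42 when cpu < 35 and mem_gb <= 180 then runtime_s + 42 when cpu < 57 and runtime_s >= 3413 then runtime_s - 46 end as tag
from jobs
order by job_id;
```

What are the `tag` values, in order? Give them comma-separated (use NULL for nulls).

job_id=70: cpu < 17 → 5754
job_id=71: (no match → NULL) → NULL
job_id=72: (no match → NULL) → NULL
job_id=73: cpu < 35 and mem_gb <= 180 → 5845
job_id=74: cpu < 57 and runtime_s >= 3413 → 5708
job_id=75: cpu < 35 and mem_gb <= 180 → 6066
job_id=76: cpu < 35 and mem_gb <= 180 → 340
job_id=77: (no match → NULL) → NULL
job_id=78: (no match → NULL) → NULL
job_id=79: cpu < 57 and runtime_s >= 3413 → 6407
job_id=80: (no match → NULL) → NULL
job_id=81: cpu < 35 and mem_gb <= 180 → 2702

5754, NULL, NULL, 5845, 5708, 6066, 340, NULL, NULL, 6407, NULL, 2702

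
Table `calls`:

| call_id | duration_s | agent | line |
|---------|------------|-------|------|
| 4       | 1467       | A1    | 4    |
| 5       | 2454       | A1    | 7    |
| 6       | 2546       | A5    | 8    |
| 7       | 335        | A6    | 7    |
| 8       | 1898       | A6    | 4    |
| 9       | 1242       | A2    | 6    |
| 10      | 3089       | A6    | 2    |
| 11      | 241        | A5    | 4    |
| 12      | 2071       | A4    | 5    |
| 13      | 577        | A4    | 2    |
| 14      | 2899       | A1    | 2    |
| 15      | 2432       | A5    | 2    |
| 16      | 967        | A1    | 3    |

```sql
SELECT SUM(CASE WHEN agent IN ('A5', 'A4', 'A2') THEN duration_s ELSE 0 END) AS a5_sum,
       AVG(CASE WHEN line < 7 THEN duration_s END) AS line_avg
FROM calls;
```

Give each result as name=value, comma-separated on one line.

[a5_sum: agent IN ('A5', 'A4', 'A2')]
call_id=4: ✗
call_id=5: ✗
call_id=6: ✓ → 2546
call_id=7: ✗
call_id=8: ✗
call_id=9: ✓ → 1242
call_id=10: ✗
call_id=11: ✓ → 241
call_id=12: ✓ → 2071
call_id=13: ✓ → 577
call_id=14: ✗
call_id=15: ✓ → 2432
call_id=16: ✗
a5_sum = 2546 + 1242 + 241 + 2071 + 577 + 2432 = 9109
—
[line_avg: line < 7]
call_id=4: ✓ → 1467
call_id=5: ✗
call_id=6: ✗
call_id=7: ✗
call_id=8: ✓ → 1898
call_id=9: ✓ → 1242
call_id=10: ✓ → 3089
call_id=11: ✓ → 241
call_id=12: ✓ → 2071
call_id=13: ✓ → 577
call_id=14: ✓ → 2899
call_id=15: ✓ → 2432
call_id=16: ✓ → 967
line_avg = (1467 + 1898 + 1242 + 3089 + 241 + 2071 + 577 + 2899 + 2432 + 967) / 10 = 1688.3

a5_sum=9109, line_avg=1688.3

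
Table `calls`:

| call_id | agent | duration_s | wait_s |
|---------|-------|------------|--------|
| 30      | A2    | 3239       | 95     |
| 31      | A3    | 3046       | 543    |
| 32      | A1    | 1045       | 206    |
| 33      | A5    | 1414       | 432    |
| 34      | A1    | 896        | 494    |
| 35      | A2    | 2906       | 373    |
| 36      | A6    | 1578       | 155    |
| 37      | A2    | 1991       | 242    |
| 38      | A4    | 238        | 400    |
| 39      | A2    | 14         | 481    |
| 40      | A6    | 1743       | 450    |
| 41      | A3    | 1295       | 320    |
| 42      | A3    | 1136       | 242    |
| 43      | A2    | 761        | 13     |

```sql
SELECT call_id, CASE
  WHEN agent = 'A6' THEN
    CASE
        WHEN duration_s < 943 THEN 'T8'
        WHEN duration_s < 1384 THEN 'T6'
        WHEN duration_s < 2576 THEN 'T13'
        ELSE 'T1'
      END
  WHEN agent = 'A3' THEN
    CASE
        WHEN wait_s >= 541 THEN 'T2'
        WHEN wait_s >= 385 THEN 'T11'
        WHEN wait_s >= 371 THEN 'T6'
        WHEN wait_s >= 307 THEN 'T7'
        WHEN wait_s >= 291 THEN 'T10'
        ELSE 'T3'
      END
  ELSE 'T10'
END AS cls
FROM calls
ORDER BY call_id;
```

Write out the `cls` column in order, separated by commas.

call_id=30: agent='A2' → outer ELSE → T10
call_id=31: agent='A3' → inner[wait_s >= 541] → T2
call_id=32: agent='A1' → outer ELSE → T10
call_id=33: agent='A5' → outer ELSE → T10
call_id=34: agent='A1' → outer ELSE → T10
call_id=35: agent='A2' → outer ELSE → T10
call_id=36: agent='A6' → inner[duration_s < 2576] → T13
call_id=37: agent='A2' → outer ELSE → T10
call_id=38: agent='A4' → outer ELSE → T10
call_id=39: agent='A2' → outer ELSE → T10
call_id=40: agent='A6' → inner[duration_s < 2576] → T13
call_id=41: agent='A3' → inner[wait_s >= 307] → T7
call_id=42: agent='A3' → inner[ELSE] → T3
call_id=43: agent='A2' → outer ELSE → T10

T10, T2, T10, T10, T10, T10, T13, T10, T10, T10, T13, T7, T3, T10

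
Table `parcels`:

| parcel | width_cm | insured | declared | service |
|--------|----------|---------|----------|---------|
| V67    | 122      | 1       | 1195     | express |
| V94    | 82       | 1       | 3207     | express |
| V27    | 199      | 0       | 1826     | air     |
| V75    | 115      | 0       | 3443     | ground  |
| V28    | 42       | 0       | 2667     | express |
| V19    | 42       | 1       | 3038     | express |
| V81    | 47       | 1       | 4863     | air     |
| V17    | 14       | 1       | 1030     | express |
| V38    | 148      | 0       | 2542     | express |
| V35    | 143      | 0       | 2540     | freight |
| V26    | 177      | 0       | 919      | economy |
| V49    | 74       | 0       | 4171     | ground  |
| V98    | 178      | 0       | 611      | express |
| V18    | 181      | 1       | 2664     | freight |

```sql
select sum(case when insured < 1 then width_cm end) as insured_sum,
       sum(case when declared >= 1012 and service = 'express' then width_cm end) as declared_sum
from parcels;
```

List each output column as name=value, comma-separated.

insured_sum=1076, declared_sum=450

[insured_sum: insured < 1]
parcel=V67: ✗
parcel=V94: ✗
parcel=V27: ✓ → 199
parcel=V75: ✓ → 115
parcel=V28: ✓ → 42
parcel=V19: ✗
parcel=V81: ✗
parcel=V17: ✗
parcel=V38: ✓ → 148
parcel=V35: ✓ → 143
parcel=V26: ✓ → 177
parcel=V49: ✓ → 74
parcel=V98: ✓ → 178
parcel=V18: ✗
insured_sum = 199 + 115 + 42 + 148 + 143 + 177 + 74 + 178 = 1076
—
[declared_sum: declared >= 1012 and service = 'express']
parcel=V67: ✓ → 122
parcel=V94: ✓ → 82
parcel=V27: ✗
parcel=V75: ✗
parcel=V28: ✓ → 42
parcel=V19: ✓ → 42
parcel=V81: ✗
parcel=V17: ✓ → 14
parcel=V38: ✓ → 148
parcel=V35: ✗
parcel=V26: ✗
parcel=V49: ✗
parcel=V98: ✗
parcel=V18: ✗
declared_sum = 122 + 82 + 42 + 42 + 14 + 148 = 450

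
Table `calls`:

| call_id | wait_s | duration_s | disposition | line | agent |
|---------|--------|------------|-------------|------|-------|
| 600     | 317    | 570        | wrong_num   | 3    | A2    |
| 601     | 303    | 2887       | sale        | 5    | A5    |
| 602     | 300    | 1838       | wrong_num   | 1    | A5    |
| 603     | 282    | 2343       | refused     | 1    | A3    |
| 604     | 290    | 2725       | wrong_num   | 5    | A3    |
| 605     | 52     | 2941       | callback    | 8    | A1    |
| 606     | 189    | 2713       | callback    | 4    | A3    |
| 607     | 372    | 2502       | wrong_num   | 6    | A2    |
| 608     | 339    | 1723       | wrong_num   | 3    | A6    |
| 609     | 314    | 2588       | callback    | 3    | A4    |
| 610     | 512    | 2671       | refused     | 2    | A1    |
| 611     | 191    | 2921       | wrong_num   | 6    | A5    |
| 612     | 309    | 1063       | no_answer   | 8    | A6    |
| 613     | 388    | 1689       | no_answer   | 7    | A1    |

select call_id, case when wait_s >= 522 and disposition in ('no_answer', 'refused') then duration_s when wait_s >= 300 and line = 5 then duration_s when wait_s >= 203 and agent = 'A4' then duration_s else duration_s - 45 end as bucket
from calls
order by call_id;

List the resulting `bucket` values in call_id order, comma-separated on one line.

call_id=600: ELSE → 525
call_id=601: wait_s >= 300 and line = 5 → 2887
call_id=602: ELSE → 1793
call_id=603: ELSE → 2298
call_id=604: ELSE → 2680
call_id=605: ELSE → 2896
call_id=606: ELSE → 2668
call_id=607: ELSE → 2457
call_id=608: ELSE → 1678
call_id=609: wait_s >= 203 and agent = 'A4' → 2588
call_id=610: ELSE → 2626
call_id=611: ELSE → 2876
call_id=612: ELSE → 1018
call_id=613: ELSE → 1644

525, 2887, 1793, 2298, 2680, 2896, 2668, 2457, 1678, 2588, 2626, 2876, 1018, 1644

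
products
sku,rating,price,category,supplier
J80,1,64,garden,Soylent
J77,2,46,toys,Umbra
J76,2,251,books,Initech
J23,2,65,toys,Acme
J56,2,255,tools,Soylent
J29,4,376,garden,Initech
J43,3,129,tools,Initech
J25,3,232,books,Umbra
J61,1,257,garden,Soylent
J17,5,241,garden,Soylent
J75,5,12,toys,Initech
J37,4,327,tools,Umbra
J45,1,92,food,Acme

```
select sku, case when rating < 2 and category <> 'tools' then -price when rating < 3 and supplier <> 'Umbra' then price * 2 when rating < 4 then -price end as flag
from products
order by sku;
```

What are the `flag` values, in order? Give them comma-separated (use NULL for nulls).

NULL, 130, -232, NULL, NULL, -129, -92, 510, -257, NULL, 502, -46, -64

sku=J17: (no match → NULL) → NULL
sku=J23: rating < 3 and supplier <> 'Umbra' → 130
sku=J25: rating < 4 → -232
sku=J29: (no match → NULL) → NULL
sku=J37: (no match → NULL) → NULL
sku=J43: rating < 4 → -129
sku=J45: rating < 2 and category <> 'tools' → -92
sku=J56: rating < 3 and supplier <> 'Umbra' → 510
sku=J61: rating < 2 and category <> 'tools' → -257
sku=J75: (no match → NULL) → NULL
sku=J76: rating < 3 and supplier <> 'Umbra' → 502
sku=J77: rating < 4 → -46
sku=J80: rating < 2 and category <> 'tools' → -64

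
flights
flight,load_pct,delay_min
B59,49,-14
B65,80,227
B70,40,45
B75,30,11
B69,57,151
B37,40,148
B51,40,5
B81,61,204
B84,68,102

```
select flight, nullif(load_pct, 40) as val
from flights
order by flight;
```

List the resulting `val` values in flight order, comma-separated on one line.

flight=B37: load_pct=40 vs 40: equal → NULL
flight=B51: load_pct=40 vs 40: equal → NULL
flight=B59: load_pct=49 vs 40: differ → 49
flight=B65: load_pct=80 vs 40: differ → 80
flight=B69: load_pct=57 vs 40: differ → 57
flight=B70: load_pct=40 vs 40: equal → NULL
flight=B75: load_pct=30 vs 40: differ → 30
flight=B81: load_pct=61 vs 40: differ → 61
flight=B84: load_pct=68 vs 40: differ → 68

NULL, NULL, 49, 80, 57, NULL, 30, 61, 68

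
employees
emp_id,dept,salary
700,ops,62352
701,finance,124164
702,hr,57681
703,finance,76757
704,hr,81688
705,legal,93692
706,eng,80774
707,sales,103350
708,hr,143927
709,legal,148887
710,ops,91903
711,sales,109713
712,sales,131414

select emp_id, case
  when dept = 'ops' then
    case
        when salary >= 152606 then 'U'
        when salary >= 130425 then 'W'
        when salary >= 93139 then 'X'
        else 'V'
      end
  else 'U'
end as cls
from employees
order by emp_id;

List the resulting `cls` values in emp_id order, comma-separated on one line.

V, U, U, U, U, U, U, U, U, U, V, U, U

emp_id=700: dept='ops' → inner[ELSE] → V
emp_id=701: dept='finance' → outer ELSE → U
emp_id=702: dept='hr' → outer ELSE → U
emp_id=703: dept='finance' → outer ELSE → U
emp_id=704: dept='hr' → outer ELSE → U
emp_id=705: dept='legal' → outer ELSE → U
emp_id=706: dept='eng' → outer ELSE → U
emp_id=707: dept='sales' → outer ELSE → U
emp_id=708: dept='hr' → outer ELSE → U
emp_id=709: dept='legal' → outer ELSE → U
emp_id=710: dept='ops' → inner[ELSE] → V
emp_id=711: dept='sales' → outer ELSE → U
emp_id=712: dept='sales' → outer ELSE → U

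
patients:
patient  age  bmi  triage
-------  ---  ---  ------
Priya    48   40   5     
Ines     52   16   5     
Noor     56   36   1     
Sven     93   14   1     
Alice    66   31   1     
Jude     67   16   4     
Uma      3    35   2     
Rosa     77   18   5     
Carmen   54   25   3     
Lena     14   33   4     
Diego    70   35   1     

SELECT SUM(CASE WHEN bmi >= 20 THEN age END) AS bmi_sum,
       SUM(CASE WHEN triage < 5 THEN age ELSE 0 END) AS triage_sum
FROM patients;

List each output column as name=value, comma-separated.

[bmi_sum: bmi >= 20]
patient=Priya: ✓ → 48
patient=Ines: ✗
patient=Noor: ✓ → 56
patient=Sven: ✗
patient=Alice: ✓ → 66
patient=Jude: ✗
patient=Uma: ✓ → 3
patient=Rosa: ✗
patient=Carmen: ✓ → 54
patient=Lena: ✓ → 14
patient=Diego: ✓ → 70
bmi_sum = 48 + 56 + 66 + 3 + 54 + 14 + 70 = 311
—
[triage_sum: triage < 5]
patient=Priya: ✗
patient=Ines: ✗
patient=Noor: ✓ → 56
patient=Sven: ✓ → 93
patient=Alice: ✓ → 66
patient=Jude: ✓ → 67
patient=Uma: ✓ → 3
patient=Rosa: ✗
patient=Carmen: ✓ → 54
patient=Lena: ✓ → 14
patient=Diego: ✓ → 70
triage_sum = 56 + 93 + 66 + 67 + 3 + 54 + 14 + 70 = 423

bmi_sum=311, triage_sum=423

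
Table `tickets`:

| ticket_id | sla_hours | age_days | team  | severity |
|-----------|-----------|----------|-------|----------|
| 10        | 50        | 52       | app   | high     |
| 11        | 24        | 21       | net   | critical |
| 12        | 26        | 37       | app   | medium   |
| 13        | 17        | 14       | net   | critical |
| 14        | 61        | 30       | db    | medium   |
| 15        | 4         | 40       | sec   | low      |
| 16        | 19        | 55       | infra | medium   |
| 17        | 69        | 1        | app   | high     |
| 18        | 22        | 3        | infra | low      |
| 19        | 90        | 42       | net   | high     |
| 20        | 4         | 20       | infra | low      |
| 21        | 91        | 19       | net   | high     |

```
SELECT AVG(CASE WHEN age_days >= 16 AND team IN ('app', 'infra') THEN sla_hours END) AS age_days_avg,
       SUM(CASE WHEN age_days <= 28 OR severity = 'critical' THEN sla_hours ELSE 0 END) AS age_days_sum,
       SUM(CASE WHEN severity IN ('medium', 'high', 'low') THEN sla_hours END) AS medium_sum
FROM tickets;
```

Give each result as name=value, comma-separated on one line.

age_days_avg=24.75, age_days_sum=227, medium_sum=436

[age_days_avg: age_days >= 16 AND team IN ('app', 'infra')]
ticket_id=10: ✓ → 50
ticket_id=11: ✗
ticket_id=12: ✓ → 26
ticket_id=13: ✗
ticket_id=14: ✗
ticket_id=15: ✗
ticket_id=16: ✓ → 19
ticket_id=17: ✗
ticket_id=18: ✗
ticket_id=19: ✗
ticket_id=20: ✓ → 4
ticket_id=21: ✗
age_days_avg = (50 + 26 + 19 + 4) / 4 = 24.75
—
[age_days_sum: age_days <= 28 OR severity = 'critical']
ticket_id=10: ✗
ticket_id=11: ✓ → 24
ticket_id=12: ✗
ticket_id=13: ✓ → 17
ticket_id=14: ✗
ticket_id=15: ✗
ticket_id=16: ✗
ticket_id=17: ✓ → 69
ticket_id=18: ✓ → 22
ticket_id=19: ✗
ticket_id=20: ✓ → 4
ticket_id=21: ✓ → 91
age_days_sum = 24 + 17 + 69 + 22 + 4 + 91 = 227
—
[medium_sum: severity IN ('medium', 'high', 'low')]
ticket_id=10: ✓ → 50
ticket_id=11: ✗
ticket_id=12: ✓ → 26
ticket_id=13: ✗
ticket_id=14: ✓ → 61
ticket_id=15: ✓ → 4
ticket_id=16: ✓ → 19
ticket_id=17: ✓ → 69
ticket_id=18: ✓ → 22
ticket_id=19: ✓ → 90
ticket_id=20: ✓ → 4
ticket_id=21: ✓ → 91
medium_sum = 50 + 26 + 61 + 4 + 19 + 69 + 22 + 90 + 4 + 91 = 436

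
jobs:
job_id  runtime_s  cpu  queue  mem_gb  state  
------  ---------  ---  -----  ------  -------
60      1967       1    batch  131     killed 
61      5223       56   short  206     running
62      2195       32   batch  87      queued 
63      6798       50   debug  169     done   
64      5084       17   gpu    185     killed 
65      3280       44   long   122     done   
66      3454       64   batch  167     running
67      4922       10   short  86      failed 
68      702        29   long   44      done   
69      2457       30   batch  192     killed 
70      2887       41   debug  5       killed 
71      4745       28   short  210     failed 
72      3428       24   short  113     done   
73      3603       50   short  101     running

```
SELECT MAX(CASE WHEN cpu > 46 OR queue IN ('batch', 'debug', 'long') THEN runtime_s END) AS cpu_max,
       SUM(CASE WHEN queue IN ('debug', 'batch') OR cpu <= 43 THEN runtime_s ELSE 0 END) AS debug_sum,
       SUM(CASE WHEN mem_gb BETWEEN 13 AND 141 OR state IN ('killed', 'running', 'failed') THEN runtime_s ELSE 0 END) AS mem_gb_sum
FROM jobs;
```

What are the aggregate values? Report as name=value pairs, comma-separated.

[cpu_max: cpu > 46 OR queue IN ('batch', 'debug', 'long')]
job_id=60: ✓ → 1967
job_id=61: ✓ → 5223
job_id=62: ✓ → 2195
job_id=63: ✓ → 6798
job_id=64: ✗
job_id=65: ✓ → 3280
job_id=66: ✓ → 3454
job_id=67: ✗
job_id=68: ✓ → 702
job_id=69: ✓ → 2457
job_id=70: ✓ → 2887
job_id=71: ✗
job_id=72: ✗
job_id=73: ✓ → 3603
cpu_max = MAX(1967, 5223, 2195, 6798, 3280, 3454, 702, 2457, 2887, 3603) = 6798
—
[debug_sum: queue IN ('debug', 'batch') OR cpu <= 43]
job_id=60: ✓ → 1967
job_id=61: ✗
job_id=62: ✓ → 2195
job_id=63: ✓ → 6798
job_id=64: ✓ → 5084
job_id=65: ✗
job_id=66: ✓ → 3454
job_id=67: ✓ → 4922
job_id=68: ✓ → 702
job_id=69: ✓ → 2457
job_id=70: ✓ → 2887
job_id=71: ✓ → 4745
job_id=72: ✓ → 3428
job_id=73: ✗
debug_sum = 1967 + 2195 + 6798 + 5084 + 3454 + 4922 + 702 + 2457 + 2887 + 4745 + 3428 = 38639
—
[mem_gb_sum: mem_gb BETWEEN 13 AND 141 OR state IN ('killed', 'running', 'failed')]
job_id=60: ✓ → 1967
job_id=61: ✓ → 5223
job_id=62: ✓ → 2195
job_id=63: ✗
job_id=64: ✓ → 5084
job_id=65: ✓ → 3280
job_id=66: ✓ → 3454
job_id=67: ✓ → 4922
job_id=68: ✓ → 702
job_id=69: ✓ → 2457
job_id=70: ✓ → 2887
job_id=71: ✓ → 4745
job_id=72: ✓ → 3428
job_id=73: ✓ → 3603
mem_gb_sum = 1967 + 5223 + 2195 + 5084 + 3280 + 3454 + 4922 + 702 + 2457 + 2887 + 4745 + 3428 + 3603 = 43947

cpu_max=6798, debug_sum=38639, mem_gb_sum=43947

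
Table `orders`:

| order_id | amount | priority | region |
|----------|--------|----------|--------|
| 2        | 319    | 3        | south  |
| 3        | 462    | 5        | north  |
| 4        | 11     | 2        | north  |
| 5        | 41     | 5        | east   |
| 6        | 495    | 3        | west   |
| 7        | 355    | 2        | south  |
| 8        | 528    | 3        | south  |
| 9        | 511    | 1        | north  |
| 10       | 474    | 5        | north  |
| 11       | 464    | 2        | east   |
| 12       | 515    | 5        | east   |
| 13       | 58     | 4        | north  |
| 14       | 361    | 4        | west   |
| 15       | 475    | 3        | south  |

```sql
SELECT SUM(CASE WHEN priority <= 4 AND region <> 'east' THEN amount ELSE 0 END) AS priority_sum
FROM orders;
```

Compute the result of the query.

order_id=2: ✓ → 319
order_id=3: ✗
order_id=4: ✓ → 11
order_id=5: ✗
order_id=6: ✓ → 495
order_id=7: ✓ → 355
order_id=8: ✓ → 528
order_id=9: ✓ → 511
order_id=10: ✗
order_id=11: ✗
order_id=12: ✗
order_id=13: ✓ → 58
order_id=14: ✓ → 361
order_id=15: ✓ → 475
priority_sum = 319 + 11 + 495 + 355 + 528 + 511 + 58 + 361 + 475 = 3113

3113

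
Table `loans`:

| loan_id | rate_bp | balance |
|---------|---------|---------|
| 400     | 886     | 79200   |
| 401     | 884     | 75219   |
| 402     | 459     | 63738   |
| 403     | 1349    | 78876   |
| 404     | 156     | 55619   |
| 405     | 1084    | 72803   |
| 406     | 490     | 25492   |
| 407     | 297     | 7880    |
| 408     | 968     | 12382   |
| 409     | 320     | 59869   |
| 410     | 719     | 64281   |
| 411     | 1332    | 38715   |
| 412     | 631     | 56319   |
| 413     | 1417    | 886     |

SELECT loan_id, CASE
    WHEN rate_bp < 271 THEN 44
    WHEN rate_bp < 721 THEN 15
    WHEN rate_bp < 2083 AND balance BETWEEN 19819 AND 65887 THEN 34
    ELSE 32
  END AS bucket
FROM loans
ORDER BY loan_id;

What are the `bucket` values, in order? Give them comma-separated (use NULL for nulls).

32, 32, 15, 32, 44, 32, 15, 15, 32, 15, 15, 34, 15, 32

loan_id=400: ELSE → 32
loan_id=401: ELSE → 32
loan_id=402: rate_bp < 721 → 15
loan_id=403: ELSE → 32
loan_id=404: rate_bp < 271 → 44
loan_id=405: ELSE → 32
loan_id=406: rate_bp < 721 → 15
loan_id=407: rate_bp < 721 → 15
loan_id=408: ELSE → 32
loan_id=409: rate_bp < 721 → 15
loan_id=410: rate_bp < 721 → 15
loan_id=411: rate_bp < 2083 AND balance BETWEEN 19819 AND 65887 → 34
loan_id=412: rate_bp < 721 → 15
loan_id=413: ELSE → 32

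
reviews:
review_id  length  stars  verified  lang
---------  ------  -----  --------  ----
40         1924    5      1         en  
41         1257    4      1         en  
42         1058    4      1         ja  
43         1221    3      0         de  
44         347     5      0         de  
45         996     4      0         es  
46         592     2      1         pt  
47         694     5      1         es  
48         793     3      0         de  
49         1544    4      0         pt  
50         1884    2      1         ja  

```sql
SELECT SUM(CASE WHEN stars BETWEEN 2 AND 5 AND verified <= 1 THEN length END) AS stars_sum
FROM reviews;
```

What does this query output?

review_id=40: ✓ → 1924
review_id=41: ✓ → 1257
review_id=42: ✓ → 1058
review_id=43: ✓ → 1221
review_id=44: ✓ → 347
review_id=45: ✓ → 996
review_id=46: ✓ → 592
review_id=47: ✓ → 694
review_id=48: ✓ → 793
review_id=49: ✓ → 1544
review_id=50: ✓ → 1884
stars_sum = 1924 + 1257 + 1058 + 1221 + 347 + 996 + 592 + 694 + 793 + 1544 + 1884 = 12310

12310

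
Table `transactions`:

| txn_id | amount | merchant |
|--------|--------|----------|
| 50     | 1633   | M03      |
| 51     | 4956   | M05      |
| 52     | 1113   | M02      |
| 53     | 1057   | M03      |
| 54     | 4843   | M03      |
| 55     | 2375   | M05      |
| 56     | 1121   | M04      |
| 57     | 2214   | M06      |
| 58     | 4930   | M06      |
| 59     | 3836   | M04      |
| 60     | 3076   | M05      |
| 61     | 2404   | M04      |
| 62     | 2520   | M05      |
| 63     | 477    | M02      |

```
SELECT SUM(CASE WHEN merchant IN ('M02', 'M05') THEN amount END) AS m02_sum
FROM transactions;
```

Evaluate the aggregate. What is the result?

txn_id=50: ✗
txn_id=51: ✓ → 4956
txn_id=52: ✓ → 1113
txn_id=53: ✗
txn_id=54: ✗
txn_id=55: ✓ → 2375
txn_id=56: ✗
txn_id=57: ✗
txn_id=58: ✗
txn_id=59: ✗
txn_id=60: ✓ → 3076
txn_id=61: ✗
txn_id=62: ✓ → 2520
txn_id=63: ✓ → 477
m02_sum = 4956 + 1113 + 2375 + 3076 + 2520 + 477 = 14517

14517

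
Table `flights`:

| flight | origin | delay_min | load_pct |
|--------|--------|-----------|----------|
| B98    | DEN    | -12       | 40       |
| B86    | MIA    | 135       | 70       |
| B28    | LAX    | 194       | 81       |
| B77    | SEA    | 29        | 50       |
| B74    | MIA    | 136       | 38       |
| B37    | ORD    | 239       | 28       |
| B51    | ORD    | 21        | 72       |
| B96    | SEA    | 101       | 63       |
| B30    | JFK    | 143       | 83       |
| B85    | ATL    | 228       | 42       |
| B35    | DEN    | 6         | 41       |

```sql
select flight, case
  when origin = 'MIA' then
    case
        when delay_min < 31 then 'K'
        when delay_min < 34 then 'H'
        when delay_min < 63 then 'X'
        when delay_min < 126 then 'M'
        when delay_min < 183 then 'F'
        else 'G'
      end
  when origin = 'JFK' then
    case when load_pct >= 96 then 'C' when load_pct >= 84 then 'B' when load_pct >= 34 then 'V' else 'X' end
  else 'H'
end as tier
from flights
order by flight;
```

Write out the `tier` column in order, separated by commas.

H, V, H, H, H, F, H, H, F, H, H

flight=B28: origin='LAX' → outer ELSE → H
flight=B30: origin='JFK' → inner[load_pct >= 34] → V
flight=B35: origin='DEN' → outer ELSE → H
flight=B37: origin='ORD' → outer ELSE → H
flight=B51: origin='ORD' → outer ELSE → H
flight=B74: origin='MIA' → inner[delay_min < 183] → F
flight=B77: origin='SEA' → outer ELSE → H
flight=B85: origin='ATL' → outer ELSE → H
flight=B86: origin='MIA' → inner[delay_min < 183] → F
flight=B96: origin='SEA' → outer ELSE → H
flight=B98: origin='DEN' → outer ELSE → H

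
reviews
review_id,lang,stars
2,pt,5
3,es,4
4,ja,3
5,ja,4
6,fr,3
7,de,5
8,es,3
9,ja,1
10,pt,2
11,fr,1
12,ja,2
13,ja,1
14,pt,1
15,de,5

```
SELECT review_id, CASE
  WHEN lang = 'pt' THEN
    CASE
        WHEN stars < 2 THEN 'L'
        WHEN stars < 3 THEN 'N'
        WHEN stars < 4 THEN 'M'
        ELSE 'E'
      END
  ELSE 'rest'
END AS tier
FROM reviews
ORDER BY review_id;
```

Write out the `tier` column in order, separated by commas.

E, rest, rest, rest, rest, rest, rest, rest, N, rest, rest, rest, L, rest

review_id=2: lang='pt' → inner[ELSE] → E
review_id=3: lang='es' → outer ELSE → rest
review_id=4: lang='ja' → outer ELSE → rest
review_id=5: lang='ja' → outer ELSE → rest
review_id=6: lang='fr' → outer ELSE → rest
review_id=7: lang='de' → outer ELSE → rest
review_id=8: lang='es' → outer ELSE → rest
review_id=9: lang='ja' → outer ELSE → rest
review_id=10: lang='pt' → inner[stars < 3] → N
review_id=11: lang='fr' → outer ELSE → rest
review_id=12: lang='ja' → outer ELSE → rest
review_id=13: lang='ja' → outer ELSE → rest
review_id=14: lang='pt' → inner[stars < 2] → L
review_id=15: lang='de' → outer ELSE → rest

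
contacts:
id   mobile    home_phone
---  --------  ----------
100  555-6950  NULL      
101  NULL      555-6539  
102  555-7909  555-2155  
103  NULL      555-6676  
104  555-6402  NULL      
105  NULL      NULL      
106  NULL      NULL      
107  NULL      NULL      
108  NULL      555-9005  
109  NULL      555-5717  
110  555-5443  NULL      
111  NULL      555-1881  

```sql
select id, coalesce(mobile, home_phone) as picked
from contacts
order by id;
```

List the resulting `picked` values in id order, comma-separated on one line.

id=100: mobile=555-6950 → 555-6950
id=101: mobile=NULL, home_phone=555-6539 → 555-6539
id=102: mobile=555-7909 → 555-7909
id=103: mobile=NULL, home_phone=555-6676 → 555-6676
id=104: mobile=555-6402 → 555-6402
id=105: mobile=NULL, home_phone=NULL (all NULL) → NULL
id=106: mobile=NULL, home_phone=NULL (all NULL) → NULL
id=107: mobile=NULL, home_phone=NULL (all NULL) → NULL
id=108: mobile=NULL, home_phone=555-9005 → 555-9005
id=109: mobile=NULL, home_phone=555-5717 → 555-5717
id=110: mobile=555-5443 → 555-5443
id=111: mobile=NULL, home_phone=555-1881 → 555-1881

555-6950, 555-6539, 555-7909, 555-6676, 555-6402, NULL, NULL, NULL, 555-9005, 555-5717, 555-5443, 555-1881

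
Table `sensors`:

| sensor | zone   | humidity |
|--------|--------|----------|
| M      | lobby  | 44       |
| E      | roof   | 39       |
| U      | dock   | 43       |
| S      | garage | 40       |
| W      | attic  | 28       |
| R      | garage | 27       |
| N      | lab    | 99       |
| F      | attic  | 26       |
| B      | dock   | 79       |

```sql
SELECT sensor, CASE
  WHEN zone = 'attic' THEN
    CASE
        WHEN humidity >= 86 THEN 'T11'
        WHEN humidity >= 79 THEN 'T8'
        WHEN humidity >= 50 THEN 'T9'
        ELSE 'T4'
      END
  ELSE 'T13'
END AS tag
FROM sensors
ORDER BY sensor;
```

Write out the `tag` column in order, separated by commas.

sensor=B: zone='dock' → outer ELSE → T13
sensor=E: zone='roof' → outer ELSE → T13
sensor=F: zone='attic' → inner[ELSE] → T4
sensor=M: zone='lobby' → outer ELSE → T13
sensor=N: zone='lab' → outer ELSE → T13
sensor=R: zone='garage' → outer ELSE → T13
sensor=S: zone='garage' → outer ELSE → T13
sensor=U: zone='dock' → outer ELSE → T13
sensor=W: zone='attic' → inner[ELSE] → T4

T13, T13, T4, T13, T13, T13, T13, T13, T4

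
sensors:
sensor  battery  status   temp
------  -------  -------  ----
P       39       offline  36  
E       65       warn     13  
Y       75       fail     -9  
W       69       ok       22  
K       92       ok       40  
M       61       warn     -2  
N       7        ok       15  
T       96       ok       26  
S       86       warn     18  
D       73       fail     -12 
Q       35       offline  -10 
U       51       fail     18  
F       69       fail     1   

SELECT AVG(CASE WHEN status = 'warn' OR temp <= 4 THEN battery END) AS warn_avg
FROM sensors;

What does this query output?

sensor=P: ✗
sensor=E: ✓ → 65
sensor=Y: ✓ → 75
sensor=W: ✗
sensor=K: ✗
sensor=M: ✓ → 61
sensor=N: ✗
sensor=T: ✗
sensor=S: ✓ → 86
sensor=D: ✓ → 73
sensor=Q: ✓ → 35
sensor=U: ✗
sensor=F: ✓ → 69
warn_avg = (65 + 75 + 61 + 86 + 73 + 35 + 69) / 7 = 66.2857142857

66.2857142857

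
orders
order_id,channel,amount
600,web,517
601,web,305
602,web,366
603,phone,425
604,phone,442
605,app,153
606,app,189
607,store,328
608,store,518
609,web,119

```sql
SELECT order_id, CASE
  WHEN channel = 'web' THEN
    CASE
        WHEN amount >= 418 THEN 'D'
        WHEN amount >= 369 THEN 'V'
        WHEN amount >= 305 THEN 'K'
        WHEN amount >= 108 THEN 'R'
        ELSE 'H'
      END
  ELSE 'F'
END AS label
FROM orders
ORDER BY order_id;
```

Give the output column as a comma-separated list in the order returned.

D, K, K, F, F, F, F, F, F, R

order_id=600: channel='web' → inner[amount >= 418] → D
order_id=601: channel='web' → inner[amount >= 305] → K
order_id=602: channel='web' → inner[amount >= 305] → K
order_id=603: channel='phone' → outer ELSE → F
order_id=604: channel='phone' → outer ELSE → F
order_id=605: channel='app' → outer ELSE → F
order_id=606: channel='app' → outer ELSE → F
order_id=607: channel='store' → outer ELSE → F
order_id=608: channel='store' → outer ELSE → F
order_id=609: channel='web' → inner[amount >= 108] → R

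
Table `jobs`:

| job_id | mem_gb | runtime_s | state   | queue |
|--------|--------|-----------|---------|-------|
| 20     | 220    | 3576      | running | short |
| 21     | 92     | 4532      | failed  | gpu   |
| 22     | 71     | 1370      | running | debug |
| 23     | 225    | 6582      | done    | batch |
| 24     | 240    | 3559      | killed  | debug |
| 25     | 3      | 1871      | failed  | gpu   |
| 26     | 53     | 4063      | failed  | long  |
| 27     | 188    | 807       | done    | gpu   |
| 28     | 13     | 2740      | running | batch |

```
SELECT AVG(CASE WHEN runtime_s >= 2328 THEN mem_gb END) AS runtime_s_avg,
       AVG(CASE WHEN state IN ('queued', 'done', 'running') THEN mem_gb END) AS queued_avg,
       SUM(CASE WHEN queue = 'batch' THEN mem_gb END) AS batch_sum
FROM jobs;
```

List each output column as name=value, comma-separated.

runtime_s_avg=140.5, queued_avg=143.4, batch_sum=238

[runtime_s_avg: runtime_s >= 2328]
job_id=20: ✓ → 220
job_id=21: ✓ → 92
job_id=22: ✗
job_id=23: ✓ → 225
job_id=24: ✓ → 240
job_id=25: ✗
job_id=26: ✓ → 53
job_id=27: ✗
job_id=28: ✓ → 13
runtime_s_avg = (220 + 92 + 225 + 240 + 53 + 13) / 6 = 140.5
—
[queued_avg: state IN ('queued', 'done', 'running')]
job_id=20: ✓ → 220
job_id=21: ✗
job_id=22: ✓ → 71
job_id=23: ✓ → 225
job_id=24: ✗
job_id=25: ✗
job_id=26: ✗
job_id=27: ✓ → 188
job_id=28: ✓ → 13
queued_avg = (220 + 71 + 225 + 188 + 13) / 5 = 143.4
—
[batch_sum: queue = 'batch']
job_id=20: ✗
job_id=21: ✗
job_id=22: ✗
job_id=23: ✓ → 225
job_id=24: ✗
job_id=25: ✗
job_id=26: ✗
job_id=27: ✗
job_id=28: ✓ → 13
batch_sum = 225 + 13 = 238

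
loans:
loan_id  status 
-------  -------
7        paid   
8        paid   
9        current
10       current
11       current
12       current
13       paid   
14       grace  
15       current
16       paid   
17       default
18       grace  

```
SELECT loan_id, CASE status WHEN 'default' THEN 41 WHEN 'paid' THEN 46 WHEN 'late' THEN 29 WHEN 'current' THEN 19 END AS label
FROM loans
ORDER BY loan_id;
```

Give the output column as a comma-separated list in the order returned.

46, 46, 19, 19, 19, 19, 46, NULL, 19, 46, 41, NULL

loan_id=7: status='paid' → 46
loan_id=8: status='paid' → 46
loan_id=9: status='current' → 19
loan_id=10: status='current' → 19
loan_id=11: status='current' → 19
loan_id=12: status='current' → 19
loan_id=13: status='paid' → 46
loan_id=14: (no match → NULL) → NULL
loan_id=15: status='current' → 19
loan_id=16: status='paid' → 46
loan_id=17: status='default' → 41
loan_id=18: (no match → NULL) → NULL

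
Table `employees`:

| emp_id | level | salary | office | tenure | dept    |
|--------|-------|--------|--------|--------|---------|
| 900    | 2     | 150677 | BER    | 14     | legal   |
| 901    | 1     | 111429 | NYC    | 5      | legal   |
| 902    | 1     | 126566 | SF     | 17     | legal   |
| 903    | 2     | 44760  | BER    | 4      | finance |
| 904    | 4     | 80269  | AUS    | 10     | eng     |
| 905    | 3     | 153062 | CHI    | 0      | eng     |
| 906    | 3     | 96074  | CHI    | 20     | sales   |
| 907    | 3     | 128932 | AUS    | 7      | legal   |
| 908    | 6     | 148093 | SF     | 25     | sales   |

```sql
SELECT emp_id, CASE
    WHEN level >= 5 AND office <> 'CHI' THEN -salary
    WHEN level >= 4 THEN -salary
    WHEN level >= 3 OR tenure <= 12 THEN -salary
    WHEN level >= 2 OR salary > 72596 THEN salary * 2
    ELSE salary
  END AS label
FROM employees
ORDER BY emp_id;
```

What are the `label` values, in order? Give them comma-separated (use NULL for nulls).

emp_id=900: level >= 2 OR salary > 72596 → 301354
emp_id=901: level >= 3 OR tenure <= 12 → -111429
emp_id=902: level >= 2 OR salary > 72596 → 253132
emp_id=903: level >= 3 OR tenure <= 12 → -44760
emp_id=904: level >= 4 → -80269
emp_id=905: level >= 3 OR tenure <= 12 → -153062
emp_id=906: level >= 3 OR tenure <= 12 → -96074
emp_id=907: level >= 3 OR tenure <= 12 → -128932
emp_id=908: level >= 5 AND office <> 'CHI' → -148093

301354, -111429, 253132, -44760, -80269, -153062, -96074, -128932, -148093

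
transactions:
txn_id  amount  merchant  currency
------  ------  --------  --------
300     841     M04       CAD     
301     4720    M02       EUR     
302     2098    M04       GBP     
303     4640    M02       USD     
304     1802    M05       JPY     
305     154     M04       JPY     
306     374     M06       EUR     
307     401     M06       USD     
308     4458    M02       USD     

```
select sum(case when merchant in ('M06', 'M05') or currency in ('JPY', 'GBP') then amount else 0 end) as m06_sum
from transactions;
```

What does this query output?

4829

txn_id=300: ✗
txn_id=301: ✗
txn_id=302: ✓ → 2098
txn_id=303: ✗
txn_id=304: ✓ → 1802
txn_id=305: ✓ → 154
txn_id=306: ✓ → 374
txn_id=307: ✓ → 401
txn_id=308: ✗
m06_sum = 2098 + 1802 + 154 + 374 + 401 = 4829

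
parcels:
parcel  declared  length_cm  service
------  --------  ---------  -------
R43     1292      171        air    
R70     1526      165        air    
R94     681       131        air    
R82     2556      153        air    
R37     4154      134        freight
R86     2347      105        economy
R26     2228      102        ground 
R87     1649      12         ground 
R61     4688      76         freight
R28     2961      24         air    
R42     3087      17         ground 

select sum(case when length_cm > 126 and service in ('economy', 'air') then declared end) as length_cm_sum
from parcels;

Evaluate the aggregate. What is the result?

6055

parcel=R43: ✓ → 1292
parcel=R70: ✓ → 1526
parcel=R94: ✓ → 681
parcel=R82: ✓ → 2556
parcel=R37: ✗
parcel=R86: ✗
parcel=R26: ✗
parcel=R87: ✗
parcel=R61: ✗
parcel=R28: ✗
parcel=R42: ✗
length_cm_sum = 1292 + 1526 + 681 + 2556 = 6055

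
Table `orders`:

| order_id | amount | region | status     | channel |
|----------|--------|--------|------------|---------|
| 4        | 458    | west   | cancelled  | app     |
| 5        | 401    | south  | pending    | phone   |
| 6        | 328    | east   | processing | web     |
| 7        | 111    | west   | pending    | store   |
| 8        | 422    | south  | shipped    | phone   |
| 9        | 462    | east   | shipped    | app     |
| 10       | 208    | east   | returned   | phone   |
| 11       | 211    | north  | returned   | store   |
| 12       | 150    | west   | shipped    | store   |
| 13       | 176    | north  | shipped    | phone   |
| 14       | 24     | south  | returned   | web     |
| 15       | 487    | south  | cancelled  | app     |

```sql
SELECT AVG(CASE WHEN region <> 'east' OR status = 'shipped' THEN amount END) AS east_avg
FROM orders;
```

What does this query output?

order_id=4: ✓ → 458
order_id=5: ✓ → 401
order_id=6: ✗
order_id=7: ✓ → 111
order_id=8: ✓ → 422
order_id=9: ✓ → 462
order_id=10: ✗
order_id=11: ✓ → 211
order_id=12: ✓ → 150
order_id=13: ✓ → 176
order_id=14: ✓ → 24
order_id=15: ✓ → 487
east_avg = (458 + 401 + 111 + 422 + 462 + 211 + 150 + 176 + 24 + 487) / 10 = 290.2

290.2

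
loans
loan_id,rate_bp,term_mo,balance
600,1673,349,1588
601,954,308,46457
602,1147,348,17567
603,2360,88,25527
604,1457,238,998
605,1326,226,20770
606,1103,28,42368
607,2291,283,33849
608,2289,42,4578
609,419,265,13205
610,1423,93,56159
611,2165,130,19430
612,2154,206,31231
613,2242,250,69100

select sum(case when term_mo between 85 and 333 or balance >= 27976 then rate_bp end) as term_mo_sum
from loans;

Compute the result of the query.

loan_id=600: ✗
loan_id=601: ✓ → 954
loan_id=602: ✗
loan_id=603: ✓ → 2360
loan_id=604: ✓ → 1457
loan_id=605: ✓ → 1326
loan_id=606: ✓ → 1103
loan_id=607: ✓ → 2291
loan_id=608: ✗
loan_id=609: ✓ → 419
loan_id=610: ✓ → 1423
loan_id=611: ✓ → 2165
loan_id=612: ✓ → 2154
loan_id=613: ✓ → 2242
term_mo_sum = 954 + 2360 + 1457 + 1326 + 1103 + 2291 + 419 + 1423 + 2165 + 2154 + 2242 = 17894

17894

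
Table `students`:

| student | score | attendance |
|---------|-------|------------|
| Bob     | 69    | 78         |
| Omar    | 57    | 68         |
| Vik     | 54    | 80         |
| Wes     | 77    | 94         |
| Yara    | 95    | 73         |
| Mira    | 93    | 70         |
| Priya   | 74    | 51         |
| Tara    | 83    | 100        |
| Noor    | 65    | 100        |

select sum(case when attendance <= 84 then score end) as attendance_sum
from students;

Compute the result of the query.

442

student=Bob: ✓ → 69
student=Omar: ✓ → 57
student=Vik: ✓ → 54
student=Wes: ✗
student=Yara: ✓ → 95
student=Mira: ✓ → 93
student=Priya: ✓ → 74
student=Tara: ✗
student=Noor: ✗
attendance_sum = 69 + 57 + 54 + 95 + 93 + 74 = 442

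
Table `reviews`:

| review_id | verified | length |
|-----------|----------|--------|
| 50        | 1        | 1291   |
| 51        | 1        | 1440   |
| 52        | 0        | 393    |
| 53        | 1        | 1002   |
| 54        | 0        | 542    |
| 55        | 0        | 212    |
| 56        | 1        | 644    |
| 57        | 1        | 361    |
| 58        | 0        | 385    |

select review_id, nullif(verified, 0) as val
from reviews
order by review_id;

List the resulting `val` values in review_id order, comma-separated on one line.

review_id=50: verified=1 vs 0: differ → 1
review_id=51: verified=1 vs 0: differ → 1
review_id=52: verified=0 vs 0: equal → NULL
review_id=53: verified=1 vs 0: differ → 1
review_id=54: verified=0 vs 0: equal → NULL
review_id=55: verified=0 vs 0: equal → NULL
review_id=56: verified=1 vs 0: differ → 1
review_id=57: verified=1 vs 0: differ → 1
review_id=58: verified=0 vs 0: equal → NULL

1, 1, NULL, 1, NULL, NULL, 1, 1, NULL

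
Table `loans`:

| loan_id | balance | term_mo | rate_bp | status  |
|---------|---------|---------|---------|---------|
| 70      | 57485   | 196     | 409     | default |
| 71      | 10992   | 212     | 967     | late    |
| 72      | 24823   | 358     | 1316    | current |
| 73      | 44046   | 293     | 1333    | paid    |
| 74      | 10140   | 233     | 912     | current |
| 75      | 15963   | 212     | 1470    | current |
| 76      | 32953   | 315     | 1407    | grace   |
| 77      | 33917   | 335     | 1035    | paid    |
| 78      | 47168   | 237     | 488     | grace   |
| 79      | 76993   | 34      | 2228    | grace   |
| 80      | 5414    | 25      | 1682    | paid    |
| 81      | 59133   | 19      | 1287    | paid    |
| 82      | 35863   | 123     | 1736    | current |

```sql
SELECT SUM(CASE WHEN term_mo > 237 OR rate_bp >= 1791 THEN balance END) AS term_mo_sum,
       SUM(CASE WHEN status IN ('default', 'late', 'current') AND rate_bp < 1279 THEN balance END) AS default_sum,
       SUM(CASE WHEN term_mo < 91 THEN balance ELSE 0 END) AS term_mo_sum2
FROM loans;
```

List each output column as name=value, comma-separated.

[term_mo_sum: term_mo > 237 OR rate_bp >= 1791]
loan_id=70: ✗
loan_id=71: ✗
loan_id=72: ✓ → 24823
loan_id=73: ✓ → 44046
loan_id=74: ✗
loan_id=75: ✗
loan_id=76: ✓ → 32953
loan_id=77: ✓ → 33917
loan_id=78: ✗
loan_id=79: ✓ → 76993
loan_id=80: ✗
loan_id=81: ✗
loan_id=82: ✗
term_mo_sum = 24823 + 44046 + 32953 + 33917 + 76993 = 212732
—
[default_sum: status IN ('default', 'late', 'current') AND rate_bp < 1279]
loan_id=70: ✓ → 57485
loan_id=71: ✓ → 10992
loan_id=72: ✗
loan_id=73: ✗
loan_id=74: ✓ → 10140
loan_id=75: ✗
loan_id=76: ✗
loan_id=77: ✗
loan_id=78: ✗
loan_id=79: ✗
loan_id=80: ✗
loan_id=81: ✗
loan_id=82: ✗
default_sum = 57485 + 10992 + 10140 = 78617
—
[term_mo_sum2: term_mo < 91]
loan_id=70: ✗
loan_id=71: ✗
loan_id=72: ✗
loan_id=73: ✗
loan_id=74: ✗
loan_id=75: ✗
loan_id=76: ✗
loan_id=77: ✗
loan_id=78: ✗
loan_id=79: ✓ → 76993
loan_id=80: ✓ → 5414
loan_id=81: ✓ → 59133
loan_id=82: ✗
term_mo_sum2 = 76993 + 5414 + 59133 = 141540

term_mo_sum=212732, default_sum=78617, term_mo_sum2=141540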